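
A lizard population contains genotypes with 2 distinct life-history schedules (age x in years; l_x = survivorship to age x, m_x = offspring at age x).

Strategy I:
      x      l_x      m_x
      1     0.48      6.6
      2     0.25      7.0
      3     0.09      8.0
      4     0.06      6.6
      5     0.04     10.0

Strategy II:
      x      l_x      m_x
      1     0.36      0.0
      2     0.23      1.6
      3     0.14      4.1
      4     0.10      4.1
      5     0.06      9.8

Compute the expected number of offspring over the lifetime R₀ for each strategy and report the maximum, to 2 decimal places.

Strategy I: R₀ = 0.48×6.6 + 0.25×7.0 + 0.09×8.0 + 0.06×6.6 + 0.04×10.0 = 6.4340
Strategy II: R₀ = 0.36×0.0 + 0.23×1.6 + 0.14×4.1 + 0.10×4.1 + 0.06×9.8 = 1.9400
Highest R₀: strategy I with 6.4340.

6.43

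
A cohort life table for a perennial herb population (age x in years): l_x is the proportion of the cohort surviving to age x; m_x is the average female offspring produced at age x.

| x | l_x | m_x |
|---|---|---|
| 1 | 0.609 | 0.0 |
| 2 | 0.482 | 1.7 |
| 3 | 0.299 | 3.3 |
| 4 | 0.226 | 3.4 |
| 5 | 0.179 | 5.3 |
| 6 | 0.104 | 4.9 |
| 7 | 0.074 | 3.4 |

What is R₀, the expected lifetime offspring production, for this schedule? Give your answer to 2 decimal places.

R₀ = Σ l_x m_x:
  age 1: 0.609 × 0.0 = 0.0000
  age 2: 0.482 × 1.7 = 0.8194
  age 3: 0.299 × 3.3 = 0.9867
  age 4: 0.226 × 3.4 = 0.7684
  age 5: 0.179 × 5.3 = 0.9487
  age 6: 0.104 × 4.9 = 0.5096
  age 7: 0.074 × 3.4 = 0.2516
R₀ = 0.0000 + 0.8194 + 0.9867 + 0.7684 + 0.9487 + 0.5096 + 0.2516 = 4.2844

4.28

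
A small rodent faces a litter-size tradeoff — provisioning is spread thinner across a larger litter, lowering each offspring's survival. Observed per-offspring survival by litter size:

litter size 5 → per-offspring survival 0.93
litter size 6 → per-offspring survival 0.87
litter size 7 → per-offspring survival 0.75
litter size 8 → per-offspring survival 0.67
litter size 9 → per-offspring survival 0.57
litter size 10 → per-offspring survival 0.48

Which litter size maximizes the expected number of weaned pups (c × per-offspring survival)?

8

Expected weaned pups = c × s(c):
  c=5: 5 × 0.93 = 4.650
  c=6: 6 × 0.87 = 5.220
  c=7: 7 × 0.75 = 5.250
  c=8: 8 × 0.67 = 5.360
  c=9: 9 × 0.57 = 5.130
  c=10: 10 × 0.48 = 4.800
Maximum at c = 8 (5.360 weaned pups).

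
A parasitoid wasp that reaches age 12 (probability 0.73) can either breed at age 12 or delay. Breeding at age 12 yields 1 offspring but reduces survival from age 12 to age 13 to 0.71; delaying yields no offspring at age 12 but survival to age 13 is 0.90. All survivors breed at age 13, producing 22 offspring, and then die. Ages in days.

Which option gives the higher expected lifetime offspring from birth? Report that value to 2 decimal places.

14.45

breed at age 12: R₀ = 0.73 × (1 + 0.71 × 22) = 0.73 × 16.6200 = 12.1326
delay to age 13: R₀ = 0.73 × (0.90 × 22) = 0.73 × 19.8000 = 14.4540
Higher: delay to age 13 (14.4540).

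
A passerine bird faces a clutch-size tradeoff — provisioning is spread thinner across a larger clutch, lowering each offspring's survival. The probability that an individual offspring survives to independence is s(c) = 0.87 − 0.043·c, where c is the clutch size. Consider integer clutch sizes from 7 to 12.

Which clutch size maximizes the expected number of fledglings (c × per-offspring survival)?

10

Expected fledglings = c × s(c):
  c=7: 7 × 0.569 = 3.983
  c=8: 8 × 0.526 = 4.208
  c=9: 9 × 0.483 = 4.347
  c=10: 10 × 0.440 = 4.400
  c=11: 11 × 0.397 = 4.367
  c=12: 12 × 0.354 = 4.248
Maximum at c = 10 (4.400 fledglings).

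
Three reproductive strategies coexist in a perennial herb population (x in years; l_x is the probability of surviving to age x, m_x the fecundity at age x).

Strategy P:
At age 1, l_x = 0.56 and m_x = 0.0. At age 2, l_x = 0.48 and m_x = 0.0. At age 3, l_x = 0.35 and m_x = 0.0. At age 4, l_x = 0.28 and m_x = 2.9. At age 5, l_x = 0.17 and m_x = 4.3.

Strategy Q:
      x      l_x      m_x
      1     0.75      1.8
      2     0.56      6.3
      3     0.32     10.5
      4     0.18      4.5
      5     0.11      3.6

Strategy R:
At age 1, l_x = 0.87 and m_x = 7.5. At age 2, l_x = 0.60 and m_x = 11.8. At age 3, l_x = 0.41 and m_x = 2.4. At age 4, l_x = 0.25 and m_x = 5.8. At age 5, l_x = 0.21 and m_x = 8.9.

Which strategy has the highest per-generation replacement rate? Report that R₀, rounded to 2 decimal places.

Strategy P: R₀ = 0.56×0.0 + 0.48×0.0 + 0.35×0.0 + 0.28×2.9 + 0.17×4.3 = 1.5430
Strategy Q: R₀ = 0.75×1.8 + 0.56×6.3 + 0.32×10.5 + 0.18×4.5 + 0.11×3.6 = 9.4440
Strategy R: R₀ = 0.87×7.5 + 0.60×11.8 + 0.41×2.4 + 0.25×5.8 + 0.21×8.9 = 17.9080
Highest R₀: strategy R with 17.9080.

17.91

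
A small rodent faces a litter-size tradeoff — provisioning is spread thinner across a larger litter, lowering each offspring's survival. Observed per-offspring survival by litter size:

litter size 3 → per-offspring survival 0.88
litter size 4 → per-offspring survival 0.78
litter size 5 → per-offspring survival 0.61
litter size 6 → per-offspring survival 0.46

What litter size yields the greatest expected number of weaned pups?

Expected weaned pups = c × s(c):
  c=3: 3 × 0.88 = 2.640
  c=4: 4 × 0.78 = 3.120
  c=5: 5 × 0.61 = 3.050
  c=6: 6 × 0.46 = 2.760
Maximum at c = 4 (3.120 weaned pups).

4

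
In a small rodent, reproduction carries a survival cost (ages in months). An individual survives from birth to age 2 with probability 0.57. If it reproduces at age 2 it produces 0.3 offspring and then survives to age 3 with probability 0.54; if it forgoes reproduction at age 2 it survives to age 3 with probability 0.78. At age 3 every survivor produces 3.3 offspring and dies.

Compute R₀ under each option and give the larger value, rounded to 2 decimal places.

1.47

breed at age 2: R₀ = 0.57 × (0.3 + 0.54 × 3.3) = 0.57 × 2.0820 = 1.1867
delay to age 3: R₀ = 0.57 × (0.78 × 3.3) = 0.57 × 2.5740 = 1.4672
Higher: delay to age 3 (1.4672).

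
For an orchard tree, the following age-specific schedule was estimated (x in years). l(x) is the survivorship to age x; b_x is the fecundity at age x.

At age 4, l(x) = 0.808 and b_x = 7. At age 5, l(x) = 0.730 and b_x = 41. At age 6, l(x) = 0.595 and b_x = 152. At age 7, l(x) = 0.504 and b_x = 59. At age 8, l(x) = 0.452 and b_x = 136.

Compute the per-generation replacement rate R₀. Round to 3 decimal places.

R₀ = Σ l(x) b_x:
  age 4: 0.808 × 7 = 5.6560
  age 5: 0.730 × 41 = 29.9300
  age 6: 0.595 × 152 = 90.4400
  age 7: 0.504 × 59 = 29.7360
  age 8: 0.452 × 136 = 61.4720
R₀ = 5.6560 + 29.9300 + 90.4400 + 29.7360 + 61.4720 = 217.2340

217.234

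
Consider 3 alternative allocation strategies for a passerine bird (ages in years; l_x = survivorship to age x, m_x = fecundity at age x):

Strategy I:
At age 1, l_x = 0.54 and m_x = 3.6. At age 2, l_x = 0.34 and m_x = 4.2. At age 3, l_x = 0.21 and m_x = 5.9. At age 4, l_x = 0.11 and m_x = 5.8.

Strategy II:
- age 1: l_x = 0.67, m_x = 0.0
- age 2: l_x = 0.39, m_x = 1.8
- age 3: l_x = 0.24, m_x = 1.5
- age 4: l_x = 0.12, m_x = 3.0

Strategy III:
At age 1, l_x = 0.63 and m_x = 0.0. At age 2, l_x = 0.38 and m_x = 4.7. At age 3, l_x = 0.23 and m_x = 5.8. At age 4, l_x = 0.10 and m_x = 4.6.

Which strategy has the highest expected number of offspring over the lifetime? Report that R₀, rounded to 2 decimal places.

Strategy I: R₀ = 0.54×3.6 + 0.34×4.2 + 0.21×5.9 + 0.11×5.8 = 5.2490
Strategy II: R₀ = 0.67×0.0 + 0.39×1.8 + 0.24×1.5 + 0.12×3.0 = 1.4220
Strategy III: R₀ = 0.63×0.0 + 0.38×4.7 + 0.23×5.8 + 0.10×4.6 = 3.5800
Highest R₀: strategy I with 5.2490.

5.25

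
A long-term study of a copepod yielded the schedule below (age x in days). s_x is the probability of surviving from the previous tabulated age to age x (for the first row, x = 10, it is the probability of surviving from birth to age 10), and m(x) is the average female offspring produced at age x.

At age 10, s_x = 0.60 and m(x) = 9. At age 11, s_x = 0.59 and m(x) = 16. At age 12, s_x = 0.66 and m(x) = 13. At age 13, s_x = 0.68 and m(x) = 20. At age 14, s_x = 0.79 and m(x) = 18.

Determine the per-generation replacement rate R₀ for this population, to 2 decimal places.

19.54

Survivorship from birth: l_x = s_10·s_11·…·s_x.
  l_10 = 0.60000
  l_11 = 0.35400
  l_12 = 0.23364
  l_13 = 0.15888
  l_14 = 0.12551
R₀ = Σ l_x m(x):
  age 10: 0.60000 × 9 = 5.4000
  age 11: 0.35400 × 16 = 5.6640
  age 12: 0.23364 × 13 = 3.0373
  age 13: 0.15888 × 20 = 3.1776
  age 14: 0.12551 × 18 = 2.2592
R₀ = 5.4000 + 5.6640 + 3.0373 + 3.1776 + 2.2592 = 19.5381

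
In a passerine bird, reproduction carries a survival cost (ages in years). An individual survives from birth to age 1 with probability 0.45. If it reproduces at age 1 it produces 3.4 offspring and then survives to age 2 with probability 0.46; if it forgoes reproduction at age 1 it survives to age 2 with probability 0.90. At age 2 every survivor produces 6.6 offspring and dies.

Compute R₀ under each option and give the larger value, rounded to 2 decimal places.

breed at age 1: R₀ = 0.45 × (3.4 + 0.46 × 6.6) = 0.45 × 6.4360 = 2.8962
delay to age 2: R₀ = 0.45 × (0.90 × 6.6) = 0.45 × 5.9400 = 2.6730
Higher: breed at age 1 (2.8962).

2.90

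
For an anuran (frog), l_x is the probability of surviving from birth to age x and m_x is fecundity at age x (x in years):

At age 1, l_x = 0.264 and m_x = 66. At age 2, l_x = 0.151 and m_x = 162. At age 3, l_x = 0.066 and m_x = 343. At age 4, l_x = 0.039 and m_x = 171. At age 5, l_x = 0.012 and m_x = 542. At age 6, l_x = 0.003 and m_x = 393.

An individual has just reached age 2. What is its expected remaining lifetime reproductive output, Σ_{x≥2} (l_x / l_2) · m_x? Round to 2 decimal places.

406.97

l_2 = 0.151. Conditional survival from age 2 to x is l_x / l_2.
  x=2: (0.151/0.151) × 162 = 162.0000
  x=3: (0.066/0.151) × 343 = 149.9205
  x=4: (0.039/0.151) × 171 = 44.1656
  x=5: (0.012/0.151) × 542 = 43.0728
  x=6: (0.003/0.151) × 393 = 7.8079
Sum = 162.0000 + 149.9205 + 44.1656 + 43.0728 + 7.8079 = 406.9669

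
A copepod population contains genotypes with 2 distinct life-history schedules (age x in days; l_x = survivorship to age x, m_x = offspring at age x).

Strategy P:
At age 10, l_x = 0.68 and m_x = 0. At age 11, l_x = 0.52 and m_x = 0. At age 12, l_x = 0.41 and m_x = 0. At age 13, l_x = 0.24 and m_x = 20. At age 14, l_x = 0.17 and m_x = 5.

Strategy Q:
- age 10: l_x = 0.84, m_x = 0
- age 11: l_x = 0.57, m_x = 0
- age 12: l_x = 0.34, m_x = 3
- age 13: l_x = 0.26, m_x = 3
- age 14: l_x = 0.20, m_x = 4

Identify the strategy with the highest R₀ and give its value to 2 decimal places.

5.65

Strategy P: R₀ = 0.68×0 + 0.52×0 + 0.41×0 + 0.24×20 + 0.17×5 = 5.6500
Strategy Q: R₀ = 0.84×0 + 0.57×0 + 0.34×3 + 0.26×3 + 0.20×4 = 2.6000
Highest R₀: strategy P with 5.6500.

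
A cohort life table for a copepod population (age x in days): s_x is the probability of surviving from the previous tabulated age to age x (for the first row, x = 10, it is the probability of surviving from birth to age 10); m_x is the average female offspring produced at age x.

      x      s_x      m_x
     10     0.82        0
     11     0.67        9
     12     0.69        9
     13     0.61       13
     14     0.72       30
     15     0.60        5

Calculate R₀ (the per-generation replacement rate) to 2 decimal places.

Survivorship from birth: l_x = s_10·s_11·…·s_x.
  l_10 = 0.82000
  l_11 = 0.54940
  l_12 = 0.37909
  l_13 = 0.23124
  l_14 = 0.16649
  l_15 = 0.09990
R₀ = Σ l_x m_x:
  age 10: 0.82000 × 0 = 0.0000
  age 11: 0.54940 × 9 = 4.9446
  age 12: 0.37909 × 9 = 3.4118
  age 13: 0.23124 × 13 = 3.0061
  age 14: 0.16649 × 30 = 4.9947
  age 15: 0.09990 × 5 = 0.4995
R₀ = 0.0000 + 4.9446 + 3.4118 + 3.0061 + 4.9947 + 0.4995 = 16.8567

16.86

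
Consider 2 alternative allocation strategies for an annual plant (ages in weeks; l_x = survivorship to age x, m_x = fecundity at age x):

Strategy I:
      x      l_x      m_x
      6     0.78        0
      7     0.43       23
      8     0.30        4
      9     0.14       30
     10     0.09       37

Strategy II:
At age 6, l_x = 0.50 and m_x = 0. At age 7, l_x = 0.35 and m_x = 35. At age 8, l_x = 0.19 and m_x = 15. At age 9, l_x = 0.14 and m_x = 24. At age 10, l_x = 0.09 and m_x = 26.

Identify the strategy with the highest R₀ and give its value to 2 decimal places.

Strategy I: R₀ = 0.78×0 + 0.43×23 + 0.30×4 + 0.14×30 + 0.09×37 = 18.6200
Strategy II: R₀ = 0.50×0 + 0.35×35 + 0.19×15 + 0.14×24 + 0.09×26 = 20.8000
Highest R₀: strategy II with 20.8000.

20.80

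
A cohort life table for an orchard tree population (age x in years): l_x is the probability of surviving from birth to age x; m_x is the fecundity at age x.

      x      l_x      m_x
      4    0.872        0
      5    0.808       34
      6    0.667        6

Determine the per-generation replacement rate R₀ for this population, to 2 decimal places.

R₀ = Σ l_x m_x:
  age 4: 0.872 × 0 = 0.0000
  age 5: 0.808 × 34 = 27.4720
  age 6: 0.667 × 6 = 4.0020
R₀ = 0.0000 + 27.4720 + 4.0020 = 31.4740

31.47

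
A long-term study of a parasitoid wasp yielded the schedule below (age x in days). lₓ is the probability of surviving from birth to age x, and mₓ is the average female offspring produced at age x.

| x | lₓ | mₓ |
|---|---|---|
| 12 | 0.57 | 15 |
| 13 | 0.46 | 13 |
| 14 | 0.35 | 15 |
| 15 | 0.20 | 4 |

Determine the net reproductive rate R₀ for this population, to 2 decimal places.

R₀ = Σ lₓ mₓ:
  age 12: 0.57 × 15 = 8.5500
  age 13: 0.46 × 13 = 5.9800
  age 14: 0.35 × 15 = 5.2500
  age 15: 0.20 × 4 = 0.8000
R₀ = 8.5500 + 5.9800 + 5.2500 + 0.8000 = 20.5800

20.58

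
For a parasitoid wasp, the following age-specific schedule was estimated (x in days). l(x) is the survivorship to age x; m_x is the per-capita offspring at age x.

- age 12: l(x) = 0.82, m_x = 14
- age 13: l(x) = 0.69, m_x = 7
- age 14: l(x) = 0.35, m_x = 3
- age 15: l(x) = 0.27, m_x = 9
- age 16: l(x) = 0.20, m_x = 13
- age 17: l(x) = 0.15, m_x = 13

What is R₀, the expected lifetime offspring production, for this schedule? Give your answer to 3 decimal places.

24.340

R₀ = Σ l(x) m_x:
  age 12: 0.82 × 14 = 11.4800
  age 13: 0.69 × 7 = 4.8300
  age 14: 0.35 × 3 = 1.0500
  age 15: 0.27 × 9 = 2.4300
  age 16: 0.20 × 13 = 2.6000
  age 17: 0.15 × 13 = 1.9500
R₀ = 11.4800 + 4.8300 + 1.0500 + 2.4300 + 2.6000 + 1.9500 = 24.3400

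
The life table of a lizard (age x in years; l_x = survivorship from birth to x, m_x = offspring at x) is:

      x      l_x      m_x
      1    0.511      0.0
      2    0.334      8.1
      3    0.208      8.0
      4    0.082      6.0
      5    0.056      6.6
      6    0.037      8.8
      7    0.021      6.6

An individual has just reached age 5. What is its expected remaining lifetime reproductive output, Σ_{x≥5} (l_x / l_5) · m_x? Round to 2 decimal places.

l_5 = 0.056. Conditional survival from age 5 to x is l_x / l_5.
  x=5: (0.056/0.056) × 6.6 = 6.6000
  x=6: (0.037/0.056) × 8.8 = 5.8143
  x=7: (0.021/0.056) × 6.6 = 2.4750
Sum = 6.6000 + 5.8143 + 2.4750 = 14.8893

14.89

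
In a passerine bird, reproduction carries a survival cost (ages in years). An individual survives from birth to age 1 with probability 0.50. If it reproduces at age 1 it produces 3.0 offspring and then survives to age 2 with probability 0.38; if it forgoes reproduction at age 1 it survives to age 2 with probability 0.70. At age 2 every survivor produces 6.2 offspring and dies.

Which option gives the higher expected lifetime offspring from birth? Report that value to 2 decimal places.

2.68

breed at age 1: R₀ = 0.50 × (3.0 + 0.38 × 6.2) = 0.50 × 5.3560 = 2.6780
delay to age 2: R₀ = 0.50 × (0.70 × 6.2) = 0.50 × 4.3400 = 2.1700
Higher: breed at age 1 (2.6780).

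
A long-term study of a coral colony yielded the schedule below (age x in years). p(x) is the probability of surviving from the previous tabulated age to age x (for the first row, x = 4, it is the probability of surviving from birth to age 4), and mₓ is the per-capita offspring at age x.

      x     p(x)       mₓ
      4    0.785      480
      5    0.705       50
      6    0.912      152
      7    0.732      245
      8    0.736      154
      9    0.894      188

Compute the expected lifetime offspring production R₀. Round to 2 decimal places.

Survivorship from birth: l_x = p_4·p_5·…·p_x.
  l_4 = 0.78500
  l_5 = 0.55342
  l_6 = 0.50472
  l_7 = 0.36946
  l_8 = 0.27192
  l_9 = 0.24310
R₀ = Σ l_x mₓ:
  age 4: 0.78500 × 480 = 376.8000
  age 5: 0.55342 × 50 = 27.6710
  age 6: 0.50472 × 152 = 76.7174
  age 7: 0.36946 × 245 = 90.5177
  age 8: 0.27192 × 154 = 41.8757
  age 9: 0.24310 × 188 = 45.7028
R₀ = 376.8000 + 27.6710 + 76.7174 + 90.5177 + 41.8757 + 45.7028 = 659.2846

659.28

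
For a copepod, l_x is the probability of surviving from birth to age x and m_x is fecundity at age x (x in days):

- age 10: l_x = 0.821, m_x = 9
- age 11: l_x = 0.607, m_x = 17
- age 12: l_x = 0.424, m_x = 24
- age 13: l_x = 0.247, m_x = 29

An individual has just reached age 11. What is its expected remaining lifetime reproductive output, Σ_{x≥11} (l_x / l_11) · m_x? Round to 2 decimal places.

l_11 = 0.607. Conditional survival from age 11 to x is l_x / l_11.
  x=11: (0.607/0.607) × 17 = 17.0000
  x=12: (0.424/0.607) × 24 = 16.7644
  x=13: (0.247/0.607) × 29 = 11.8007
Sum = 17.0000 + 16.7644 + 11.8007 = 45.5651

45.57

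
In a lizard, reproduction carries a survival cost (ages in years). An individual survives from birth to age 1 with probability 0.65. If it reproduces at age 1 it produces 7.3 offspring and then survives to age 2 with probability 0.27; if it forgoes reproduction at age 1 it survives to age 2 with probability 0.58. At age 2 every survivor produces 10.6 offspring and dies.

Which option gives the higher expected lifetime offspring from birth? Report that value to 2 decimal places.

6.61

breed at age 1: R₀ = 0.65 × (7.3 + 0.27 × 10.6) = 0.65 × 10.1620 = 6.6053
delay to age 2: R₀ = 0.65 × (0.58 × 10.6) = 0.65 × 6.1480 = 3.9962
Higher: breed at age 1 (6.6053).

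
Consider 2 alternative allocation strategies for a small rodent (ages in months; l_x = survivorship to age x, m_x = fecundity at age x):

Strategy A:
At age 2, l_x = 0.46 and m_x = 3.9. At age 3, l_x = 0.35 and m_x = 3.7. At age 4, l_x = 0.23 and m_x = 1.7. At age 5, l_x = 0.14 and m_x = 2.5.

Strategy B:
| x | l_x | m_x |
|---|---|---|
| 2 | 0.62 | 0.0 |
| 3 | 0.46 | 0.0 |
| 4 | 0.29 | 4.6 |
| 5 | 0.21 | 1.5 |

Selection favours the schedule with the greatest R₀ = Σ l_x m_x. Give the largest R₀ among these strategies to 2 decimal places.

Strategy A: R₀ = 0.46×3.9 + 0.35×3.7 + 0.23×1.7 + 0.14×2.5 = 3.8300
Strategy B: R₀ = 0.62×0.0 + 0.46×0.0 + 0.29×4.6 + 0.21×1.5 = 1.6490
Highest R₀: strategy A with 3.8300.

3.83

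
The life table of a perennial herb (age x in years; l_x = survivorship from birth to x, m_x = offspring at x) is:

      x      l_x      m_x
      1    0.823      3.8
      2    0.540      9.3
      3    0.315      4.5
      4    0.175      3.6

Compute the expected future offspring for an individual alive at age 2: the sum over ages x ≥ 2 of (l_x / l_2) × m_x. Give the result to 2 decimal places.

13.09

l_2 = 0.540. Conditional survival from age 2 to x is l_x / l_2.
  x=2: (0.540/0.540) × 9.3 = 9.3000
  x=3: (0.315/0.540) × 4.5 = 2.6250
  x=4: (0.175/0.540) × 3.6 = 1.1667
Sum = 9.3000 + 2.6250 + 1.1667 = 13.0917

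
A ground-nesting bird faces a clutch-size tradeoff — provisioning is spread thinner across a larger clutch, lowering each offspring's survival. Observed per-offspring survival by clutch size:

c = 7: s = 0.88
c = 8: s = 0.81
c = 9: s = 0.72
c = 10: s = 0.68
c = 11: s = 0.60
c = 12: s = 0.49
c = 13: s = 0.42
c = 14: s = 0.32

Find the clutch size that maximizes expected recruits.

10

Expected recruits = c × s(c):
  c=7: 7 × 0.88 = 6.160
  c=8: 8 × 0.81 = 6.480
  c=9: 9 × 0.72 = 6.480
  c=10: 10 × 0.68 = 6.800
  c=11: 11 × 0.60 = 6.600
  c=12: 12 × 0.49 = 5.880
  c=13: 13 × 0.42 = 5.460
  c=14: 14 × 0.32 = 4.480
Maximum at c = 10 (6.800 recruits).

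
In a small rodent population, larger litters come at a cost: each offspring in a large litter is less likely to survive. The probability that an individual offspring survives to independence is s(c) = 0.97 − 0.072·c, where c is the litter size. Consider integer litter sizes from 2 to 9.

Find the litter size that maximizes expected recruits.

Expected recruits = c × s(c):
  c=2: 2 × 0.826 = 1.652
  c=3: 3 × 0.754 = 2.262
  c=4: 4 × 0.682 = 2.728
  c=5: 5 × 0.610 = 3.050
  c=6: 6 × 0.538 = 3.228
  c=7: 7 × 0.466 = 3.262
  c=8: 8 × 0.394 = 3.152
  c=9: 9 × 0.322 = 2.898
Maximum at c = 7 (3.262 recruits).

7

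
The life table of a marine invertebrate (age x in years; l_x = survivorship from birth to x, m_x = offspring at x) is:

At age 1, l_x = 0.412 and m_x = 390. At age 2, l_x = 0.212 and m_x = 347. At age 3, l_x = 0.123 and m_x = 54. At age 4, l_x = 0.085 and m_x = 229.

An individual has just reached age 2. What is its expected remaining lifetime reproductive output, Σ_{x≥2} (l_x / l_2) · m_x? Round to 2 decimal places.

470.15

l_2 = 0.212. Conditional survival from age 2 to x is l_x / l_2.
  x=2: (0.212/0.212) × 347 = 347.0000
  x=3: (0.123/0.212) × 54 = 31.3302
  x=4: (0.085/0.212) × 229 = 91.8160
Sum = 347.0000 + 31.3302 + 91.8160 = 470.1462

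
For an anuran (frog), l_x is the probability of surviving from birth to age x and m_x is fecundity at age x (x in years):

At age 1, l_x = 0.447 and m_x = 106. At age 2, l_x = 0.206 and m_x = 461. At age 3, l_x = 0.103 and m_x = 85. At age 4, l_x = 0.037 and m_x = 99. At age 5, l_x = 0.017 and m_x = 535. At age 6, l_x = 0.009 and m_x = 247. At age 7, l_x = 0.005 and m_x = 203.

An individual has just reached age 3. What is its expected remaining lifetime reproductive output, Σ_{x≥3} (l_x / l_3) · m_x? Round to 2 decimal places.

l_3 = 0.103. Conditional survival from age 3 to x is l_x / l_3.
  x=3: (0.103/0.103) × 85 = 85.0000
  x=4: (0.037/0.103) × 99 = 35.5631
  x=5: (0.017/0.103) × 535 = 88.3010
  x=6: (0.009/0.103) × 247 = 21.5825
  x=7: (0.005/0.103) × 203 = 9.8544
Sum = 85.0000 + 35.5631 + 88.3010 + 21.5825 + 9.8544 = 240.3010

240.30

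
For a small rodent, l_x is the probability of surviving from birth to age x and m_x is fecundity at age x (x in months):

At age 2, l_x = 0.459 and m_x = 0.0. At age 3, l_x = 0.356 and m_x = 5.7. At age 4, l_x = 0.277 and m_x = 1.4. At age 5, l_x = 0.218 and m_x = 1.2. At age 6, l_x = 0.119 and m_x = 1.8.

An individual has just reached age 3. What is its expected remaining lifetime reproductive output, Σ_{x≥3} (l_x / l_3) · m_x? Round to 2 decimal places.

l_3 = 0.356. Conditional survival from age 3 to x is l_x / l_3.
  x=3: (0.356/0.356) × 5.7 = 5.7000
  x=4: (0.277/0.356) × 1.4 = 1.0893
  x=5: (0.218/0.356) × 1.2 = 0.7348
  x=6: (0.119/0.356) × 1.8 = 0.6017
Sum = 5.7000 + 1.0893 + 0.7348 + 0.6017 = 8.1258

8.13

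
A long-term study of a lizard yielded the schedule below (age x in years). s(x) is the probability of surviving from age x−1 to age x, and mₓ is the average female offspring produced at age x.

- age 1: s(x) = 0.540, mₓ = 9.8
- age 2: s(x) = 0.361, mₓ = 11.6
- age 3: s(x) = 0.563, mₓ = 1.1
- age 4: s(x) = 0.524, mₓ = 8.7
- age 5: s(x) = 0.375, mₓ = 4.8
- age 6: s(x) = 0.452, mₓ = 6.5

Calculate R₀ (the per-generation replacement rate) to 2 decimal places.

Survivorship from birth: l_x = s_1·s_2·…·s_x.
  l_1 = 0.54000
  l_2 = 0.19494
  l_3 = 0.10975
  l_4 = 0.05751
  l_5 = 0.02157
  l_6 = 0.00975
R₀ = Σ l_x mₓ:
  age 1: 0.54000 × 9.8 = 5.2920
  age 2: 0.19494 × 11.6 = 2.2613
  age 3: 0.10975 × 1.1 = 0.1207
  age 4: 0.05751 × 8.7 = 0.5003
  age 5: 0.02157 × 4.8 = 0.1035
  age 6: 0.00975 × 6.5 = 0.0634
R₀ = 5.2920 + 2.2613 + 0.1207 + 0.5003 + 0.1035 + 0.0634 = 8.3413

8.34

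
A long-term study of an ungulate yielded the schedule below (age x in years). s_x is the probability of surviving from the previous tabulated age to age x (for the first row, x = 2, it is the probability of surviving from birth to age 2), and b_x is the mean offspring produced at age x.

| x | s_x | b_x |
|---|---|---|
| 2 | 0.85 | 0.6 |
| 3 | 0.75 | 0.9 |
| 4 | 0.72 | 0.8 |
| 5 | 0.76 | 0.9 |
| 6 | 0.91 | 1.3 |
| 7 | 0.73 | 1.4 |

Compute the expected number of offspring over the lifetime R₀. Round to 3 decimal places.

2.502

Survivorship from birth: l_x = s_2·s_3·…·s_x.
  l_2 = 0.85000
  l_3 = 0.63750
  l_4 = 0.45900
  l_5 = 0.34884
  l_6 = 0.31744
  l_7 = 0.23173
R₀ = Σ l_x b_x:
  age 2: 0.85000 × 0.6 = 0.5100
  age 3: 0.63750 × 0.9 = 0.5737
  age 4: 0.45900 × 0.8 = 0.3672
  age 5: 0.34884 × 0.9 = 0.3140
  age 6: 0.31744 × 1.3 = 0.4127
  age 7: 0.23173 × 1.4 = 0.3244
R₀ = 0.5100 + 0.5737 + 0.3672 + 0.3140 + 0.4127 + 0.3244 = 2.5020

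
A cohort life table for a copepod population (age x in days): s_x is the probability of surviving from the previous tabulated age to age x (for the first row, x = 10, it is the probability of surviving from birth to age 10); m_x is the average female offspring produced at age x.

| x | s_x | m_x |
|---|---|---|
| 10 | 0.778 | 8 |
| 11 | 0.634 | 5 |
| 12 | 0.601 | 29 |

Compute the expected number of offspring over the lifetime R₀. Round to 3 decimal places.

Survivorship from birth: l_x = s_10·s_11·…·s_x.
  l_10 = 0.77800
  l_11 = 0.49325
  l_12 = 0.29644
R₀ = Σ l_x m_x:
  age 10: 0.77800 × 8 = 6.2240
  age 11: 0.49325 × 5 = 2.4663
  age 12: 0.29644 × 29 = 8.5968
R₀ = 6.2240 + 2.4663 + 8.5968 = 17.2870

17.287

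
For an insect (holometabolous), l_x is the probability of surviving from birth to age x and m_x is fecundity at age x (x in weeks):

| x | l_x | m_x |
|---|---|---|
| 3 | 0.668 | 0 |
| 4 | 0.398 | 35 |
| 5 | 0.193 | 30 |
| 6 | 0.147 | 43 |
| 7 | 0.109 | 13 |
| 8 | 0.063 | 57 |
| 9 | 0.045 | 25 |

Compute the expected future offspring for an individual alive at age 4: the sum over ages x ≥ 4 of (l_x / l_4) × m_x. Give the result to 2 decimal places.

l_4 = 0.398. Conditional survival from age 4 to x is l_x / l_4.
  x=4: (0.398/0.398) × 35 = 35.0000
  x=5: (0.193/0.398) × 30 = 14.5477
  x=6: (0.147/0.398) × 43 = 15.8819
  x=7: (0.109/0.398) × 13 = 3.5603
  x=8: (0.063/0.398) × 57 = 9.0226
  x=9: (0.045/0.398) × 25 = 2.8266
Sum = 35.0000 + 14.5477 + 15.8819 + 3.5603 + 9.0226 + 2.8266 = 80.8392

80.84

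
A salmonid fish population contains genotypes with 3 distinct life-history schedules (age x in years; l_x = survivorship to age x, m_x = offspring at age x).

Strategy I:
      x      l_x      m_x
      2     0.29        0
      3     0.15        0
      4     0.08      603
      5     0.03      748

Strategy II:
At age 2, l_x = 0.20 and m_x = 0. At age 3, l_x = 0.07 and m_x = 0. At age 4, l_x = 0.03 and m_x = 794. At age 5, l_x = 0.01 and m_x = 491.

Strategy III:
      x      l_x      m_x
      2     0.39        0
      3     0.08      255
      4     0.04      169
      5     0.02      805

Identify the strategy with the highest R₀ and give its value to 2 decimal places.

70.68

Strategy I: R₀ = 0.29×0 + 0.15×0 + 0.08×603 + 0.03×748 = 70.6800
Strategy II: R₀ = 0.20×0 + 0.07×0 + 0.03×794 + 0.01×491 = 28.7300
Strategy III: R₀ = 0.39×0 + 0.08×255 + 0.04×169 + 0.02×805 = 43.2600
Highest R₀: strategy I with 70.6800.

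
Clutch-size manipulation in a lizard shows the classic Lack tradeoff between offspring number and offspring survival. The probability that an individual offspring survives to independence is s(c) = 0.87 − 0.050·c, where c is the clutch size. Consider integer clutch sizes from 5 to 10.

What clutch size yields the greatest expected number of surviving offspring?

9

Expected surviving offspring = c × s(c):
  c=5: 5 × 0.620 = 3.100
  c=6: 6 × 0.570 = 3.420
  c=7: 7 × 0.520 = 3.640
  c=8: 8 × 0.470 = 3.760
  c=9: 9 × 0.420 = 3.780
  c=10: 10 × 0.370 = 3.700
Maximum at c = 9 (3.780 surviving offspring).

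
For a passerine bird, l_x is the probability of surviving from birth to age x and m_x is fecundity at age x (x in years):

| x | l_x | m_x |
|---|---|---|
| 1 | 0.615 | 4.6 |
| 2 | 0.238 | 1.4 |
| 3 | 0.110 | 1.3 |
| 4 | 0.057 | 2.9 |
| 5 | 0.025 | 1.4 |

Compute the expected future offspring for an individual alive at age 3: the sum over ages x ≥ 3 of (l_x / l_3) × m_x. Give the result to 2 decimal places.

l_3 = 0.110. Conditional survival from age 3 to x is l_x / l_3.
  x=3: (0.110/0.110) × 1.3 = 1.3000
  x=4: (0.057/0.110) × 2.9 = 1.5027
  x=5: (0.025/0.110) × 1.4 = 0.3182
Sum = 1.3000 + 1.5027 + 0.3182 = 3.1209

3.12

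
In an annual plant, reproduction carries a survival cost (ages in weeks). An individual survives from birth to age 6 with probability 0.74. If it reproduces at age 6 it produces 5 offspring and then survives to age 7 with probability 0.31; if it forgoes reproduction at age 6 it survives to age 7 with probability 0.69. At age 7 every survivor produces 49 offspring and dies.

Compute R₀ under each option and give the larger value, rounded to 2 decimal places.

breed at age 6: R₀ = 0.74 × (5 + 0.31 × 49) = 0.74 × 20.1900 = 14.9406
delay to age 7: R₀ = 0.74 × (0.69 × 49) = 0.74 × 33.8100 = 25.0194
Higher: delay to age 7 (25.0194).

25.02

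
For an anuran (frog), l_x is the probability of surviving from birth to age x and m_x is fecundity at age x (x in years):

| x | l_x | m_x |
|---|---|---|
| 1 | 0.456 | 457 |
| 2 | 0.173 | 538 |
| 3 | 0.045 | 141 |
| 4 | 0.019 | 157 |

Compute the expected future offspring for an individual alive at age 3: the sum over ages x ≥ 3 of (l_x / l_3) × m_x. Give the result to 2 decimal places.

l_3 = 0.045. Conditional survival from age 3 to x is l_x / l_3.
  x=3: (0.045/0.045) × 141 = 141.0000
  x=4: (0.019/0.045) × 157 = 66.2889
Sum = 141.0000 + 66.2889 = 207.2889

207.29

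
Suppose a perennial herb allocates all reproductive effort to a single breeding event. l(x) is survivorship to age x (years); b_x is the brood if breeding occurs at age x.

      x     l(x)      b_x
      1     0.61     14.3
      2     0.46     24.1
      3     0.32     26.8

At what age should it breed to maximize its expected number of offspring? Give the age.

Expected offspring if breeding at age x = l(x) × b_x:
  age 1: 0.61 × 14.3 = 8.723
  age 2: 0.46 × 24.1 = 11.086
  age 3: 0.32 × 26.8 = 8.576
Maximum at age 2 (11.086).

2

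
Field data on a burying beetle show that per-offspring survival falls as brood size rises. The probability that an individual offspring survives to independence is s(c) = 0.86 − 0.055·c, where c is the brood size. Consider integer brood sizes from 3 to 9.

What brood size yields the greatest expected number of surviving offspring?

Expected surviving offspring = c × s(c):
  c=3: 3 × 0.695 = 2.085
  c=4: 4 × 0.640 = 2.560
  c=5: 5 × 0.585 = 2.925
  c=6: 6 × 0.530 = 3.180
  c=7: 7 × 0.475 = 3.325
  c=8: 8 × 0.420 = 3.360
  c=9: 9 × 0.365 = 3.285
Maximum at c = 8 (3.360 surviving offspring).

8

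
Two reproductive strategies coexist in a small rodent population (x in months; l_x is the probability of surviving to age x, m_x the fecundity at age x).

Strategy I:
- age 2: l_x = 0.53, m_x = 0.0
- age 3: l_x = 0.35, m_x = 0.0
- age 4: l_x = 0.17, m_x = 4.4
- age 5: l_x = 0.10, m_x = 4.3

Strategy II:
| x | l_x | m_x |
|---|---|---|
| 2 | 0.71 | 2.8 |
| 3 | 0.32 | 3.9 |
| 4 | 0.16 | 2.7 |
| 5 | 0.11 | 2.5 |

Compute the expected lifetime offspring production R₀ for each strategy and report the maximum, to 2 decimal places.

3.94

Strategy I: R₀ = 0.53×0.0 + 0.35×0.0 + 0.17×4.4 + 0.10×4.3 = 1.1780
Strategy II: R₀ = 0.71×2.8 + 0.32×3.9 + 0.16×2.7 + 0.11×2.5 = 3.9430
Highest R₀: strategy II with 3.9430.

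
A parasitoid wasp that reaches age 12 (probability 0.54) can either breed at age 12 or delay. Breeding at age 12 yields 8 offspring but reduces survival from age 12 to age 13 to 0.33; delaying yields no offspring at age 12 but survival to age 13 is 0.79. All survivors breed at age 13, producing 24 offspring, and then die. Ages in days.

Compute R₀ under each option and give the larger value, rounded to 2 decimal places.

breed at age 12: R₀ = 0.54 × (8 + 0.33 × 24) = 0.54 × 15.9200 = 8.5968
delay to age 13: R₀ = 0.54 × (0.79 × 24) = 0.54 × 18.9600 = 10.2384
Higher: delay to age 13 (10.2384).

10.24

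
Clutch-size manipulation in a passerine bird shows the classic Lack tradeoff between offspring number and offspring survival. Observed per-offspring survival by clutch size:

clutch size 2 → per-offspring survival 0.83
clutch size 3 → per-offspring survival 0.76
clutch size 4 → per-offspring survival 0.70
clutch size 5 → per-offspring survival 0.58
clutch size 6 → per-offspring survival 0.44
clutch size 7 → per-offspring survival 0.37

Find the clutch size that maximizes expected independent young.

5

Expected independent young = c × s(c):
  c=2: 2 × 0.83 = 1.660
  c=3: 3 × 0.76 = 2.280
  c=4: 4 × 0.70 = 2.800
  c=5: 5 × 0.58 = 2.900
  c=6: 6 × 0.44 = 2.640
  c=7: 7 × 0.37 = 2.590
Maximum at c = 5 (2.900 independent young).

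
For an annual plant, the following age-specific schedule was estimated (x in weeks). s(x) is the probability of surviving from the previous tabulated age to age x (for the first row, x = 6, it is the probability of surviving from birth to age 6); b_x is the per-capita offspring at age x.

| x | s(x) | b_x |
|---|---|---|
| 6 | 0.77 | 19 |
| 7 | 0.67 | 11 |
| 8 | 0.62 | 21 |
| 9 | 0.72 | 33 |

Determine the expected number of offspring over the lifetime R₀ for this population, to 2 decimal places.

34.62

Survivorship from birth: l_x = s_6·s_7·…·s_x.
  l_6 = 0.77000
  l_7 = 0.51590
  l_8 = 0.31986
  l_9 = 0.23030
R₀ = Σ l_x b_x:
  age 6: 0.77000 × 19 = 14.6300
  age 7: 0.51590 × 11 = 5.6749
  age 8: 0.31986 × 21 = 6.7171
  age 9: 0.23030 × 33 = 7.5999
R₀ = 14.6300 + 5.6749 + 6.7171 + 7.5999 = 34.6219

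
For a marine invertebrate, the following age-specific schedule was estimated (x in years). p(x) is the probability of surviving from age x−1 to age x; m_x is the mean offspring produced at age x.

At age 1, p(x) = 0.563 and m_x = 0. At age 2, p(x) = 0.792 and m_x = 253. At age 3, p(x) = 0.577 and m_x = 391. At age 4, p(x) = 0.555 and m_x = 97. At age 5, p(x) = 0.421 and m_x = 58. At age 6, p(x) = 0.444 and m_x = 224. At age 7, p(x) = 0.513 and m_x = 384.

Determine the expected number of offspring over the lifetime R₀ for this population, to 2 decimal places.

Survivorship from birth: l_x = p_1·p_2·…·p_x.
  l_1 = 0.56300
  l_2 = 0.44590
  l_3 = 0.25728
  l_4 = 0.14279
  l_5 = 0.06012
  l_6 = 0.02669
  l_7 = 0.01369
R₀ = Σ l_x m_x:
  age 1: 0.56300 × 0 = 0.0000
  age 2: 0.44590 × 253 = 112.8127
  age 3: 0.25728 × 391 = 100.5965
  age 4: 0.14279 × 97 = 13.8506
  age 5: 0.06012 × 58 = 3.4870
  age 6: 0.02669 × 224 = 5.9786
  age 7: 0.01369 × 384 = 5.2570
R₀ = 0.0000 + 112.8127 + 100.5965 + 13.8506 + 3.4870 + 5.9786 + 5.2570 = 241.9823

241.98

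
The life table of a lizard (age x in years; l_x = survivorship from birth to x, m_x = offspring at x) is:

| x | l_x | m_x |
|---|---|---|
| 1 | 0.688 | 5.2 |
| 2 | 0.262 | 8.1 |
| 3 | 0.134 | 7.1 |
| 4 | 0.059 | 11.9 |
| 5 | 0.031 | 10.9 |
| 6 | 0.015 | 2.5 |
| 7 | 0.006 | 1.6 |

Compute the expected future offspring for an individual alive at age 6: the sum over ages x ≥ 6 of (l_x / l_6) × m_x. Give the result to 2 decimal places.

3.14

l_6 = 0.015. Conditional survival from age 6 to x is l_x / l_6.
  x=6: (0.015/0.015) × 2.5 = 2.5000
  x=7: (0.006/0.015) × 1.6 = 0.6400
Sum = 2.5000 + 0.6400 = 3.1400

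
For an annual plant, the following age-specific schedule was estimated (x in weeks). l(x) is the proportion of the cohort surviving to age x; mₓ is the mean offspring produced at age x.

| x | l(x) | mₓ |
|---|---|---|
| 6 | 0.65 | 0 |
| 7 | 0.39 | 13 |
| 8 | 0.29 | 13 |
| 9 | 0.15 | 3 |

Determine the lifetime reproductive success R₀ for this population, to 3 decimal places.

9.290

R₀ = Σ l(x) mₓ:
  age 6: 0.65 × 0 = 0.0000
  age 7: 0.39 × 13 = 5.0700
  age 8: 0.29 × 13 = 3.7700
  age 9: 0.15 × 3 = 0.4500
R₀ = 0.0000 + 5.0700 + 3.7700 + 0.4500 = 9.2900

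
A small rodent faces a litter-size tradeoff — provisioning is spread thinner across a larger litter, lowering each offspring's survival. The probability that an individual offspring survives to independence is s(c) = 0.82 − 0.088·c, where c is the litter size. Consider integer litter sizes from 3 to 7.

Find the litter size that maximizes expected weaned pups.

Expected weaned pups = c × s(c):
  c=3: 3 × 0.556 = 1.668
  c=4: 4 × 0.468 = 1.872
  c=5: 5 × 0.380 = 1.900
  c=6: 6 × 0.292 = 1.752
  c=7: 7 × 0.204 = 1.428
Maximum at c = 5 (1.900 weaned pups).

5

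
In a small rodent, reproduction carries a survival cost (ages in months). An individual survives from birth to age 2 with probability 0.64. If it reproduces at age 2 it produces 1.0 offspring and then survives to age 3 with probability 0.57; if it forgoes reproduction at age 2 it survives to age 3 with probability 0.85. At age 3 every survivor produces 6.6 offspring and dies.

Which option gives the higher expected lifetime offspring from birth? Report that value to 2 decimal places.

3.59

breed at age 2: R₀ = 0.64 × (1.0 + 0.57 × 6.6) = 0.64 × 4.7620 = 3.0477
delay to age 3: R₀ = 0.64 × (0.85 × 6.6) = 0.64 × 5.6100 = 3.5904
Higher: delay to age 3 (3.5904).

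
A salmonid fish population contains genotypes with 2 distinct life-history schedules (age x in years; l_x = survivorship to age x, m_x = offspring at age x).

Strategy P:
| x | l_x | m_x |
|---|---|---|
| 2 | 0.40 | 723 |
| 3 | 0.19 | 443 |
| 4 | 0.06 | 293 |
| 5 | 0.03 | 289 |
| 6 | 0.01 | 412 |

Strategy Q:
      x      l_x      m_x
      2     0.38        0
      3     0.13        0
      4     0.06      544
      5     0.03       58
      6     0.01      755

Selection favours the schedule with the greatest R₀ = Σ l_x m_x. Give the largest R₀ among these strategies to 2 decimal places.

Strategy P: R₀ = 0.40×723 + 0.19×443 + 0.06×293 + 0.03×289 + 0.01×412 = 403.7400
Strategy Q: R₀ = 0.38×0 + 0.13×0 + 0.06×544 + 0.03×58 + 0.01×755 = 41.9300
Highest R₀: strategy P with 403.7400.

403.74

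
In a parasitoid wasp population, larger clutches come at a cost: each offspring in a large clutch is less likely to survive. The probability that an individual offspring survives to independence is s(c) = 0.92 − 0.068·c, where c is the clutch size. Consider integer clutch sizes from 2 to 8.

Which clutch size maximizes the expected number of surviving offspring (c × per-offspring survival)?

Expected surviving offspring = c × s(c):
  c=2: 2 × 0.784 = 1.568
  c=3: 3 × 0.716 = 2.148
  c=4: 4 × 0.648 = 2.592
  c=5: 5 × 0.580 = 2.900
  c=6: 6 × 0.512 = 3.072
  c=7: 7 × 0.444 = 3.108
  c=8: 8 × 0.376 = 3.008
Maximum at c = 7 (3.108 surviving offspring).

7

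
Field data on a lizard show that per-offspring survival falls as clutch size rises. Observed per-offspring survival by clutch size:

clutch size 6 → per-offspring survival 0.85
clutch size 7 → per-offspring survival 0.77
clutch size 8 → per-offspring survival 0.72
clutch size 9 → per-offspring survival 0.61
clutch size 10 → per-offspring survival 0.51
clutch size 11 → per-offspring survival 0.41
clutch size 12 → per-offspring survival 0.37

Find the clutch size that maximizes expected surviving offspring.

Expected surviving offspring = c × s(c):
  c=6: 6 × 0.85 = 5.100
  c=7: 7 × 0.77 = 5.390
  c=8: 8 × 0.72 = 5.760
  c=9: 9 × 0.61 = 5.490
  c=10: 10 × 0.51 = 5.100
  c=11: 11 × 0.41 = 4.510
  c=12: 12 × 0.37 = 4.440
Maximum at c = 8 (5.760 surviving offspring).

8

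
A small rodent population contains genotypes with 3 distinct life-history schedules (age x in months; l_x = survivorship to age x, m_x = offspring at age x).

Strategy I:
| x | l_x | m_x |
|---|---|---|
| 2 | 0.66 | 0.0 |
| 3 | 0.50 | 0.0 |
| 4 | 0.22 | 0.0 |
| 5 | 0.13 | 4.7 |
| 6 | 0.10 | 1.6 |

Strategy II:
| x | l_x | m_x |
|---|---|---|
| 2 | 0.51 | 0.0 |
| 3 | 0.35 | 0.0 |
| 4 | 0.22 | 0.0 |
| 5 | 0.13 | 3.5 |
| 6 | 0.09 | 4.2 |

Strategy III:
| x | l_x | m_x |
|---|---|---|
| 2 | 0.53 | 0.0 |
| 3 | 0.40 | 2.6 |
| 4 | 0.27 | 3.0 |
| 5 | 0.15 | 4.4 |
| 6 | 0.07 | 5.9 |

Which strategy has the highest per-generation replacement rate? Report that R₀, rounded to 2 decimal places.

2.92

Strategy I: R₀ = 0.66×0.0 + 0.50×0.0 + 0.22×0.0 + 0.13×4.7 + 0.10×1.6 = 0.7710
Strategy II: R₀ = 0.51×0.0 + 0.35×0.0 + 0.22×0.0 + 0.13×3.5 + 0.09×4.2 = 0.8330
Strategy III: R₀ = 0.53×0.0 + 0.40×2.6 + 0.27×3.0 + 0.15×4.4 + 0.07×5.9 = 2.9230
Highest R₀: strategy III with 2.9230.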